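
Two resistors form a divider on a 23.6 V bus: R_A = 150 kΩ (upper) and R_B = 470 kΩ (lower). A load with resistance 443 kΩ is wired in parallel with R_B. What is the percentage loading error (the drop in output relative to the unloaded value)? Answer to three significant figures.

20.4 %

The divider's output (Thévenin) resistance is R_A‖R_B = 113.7 kΩ.
Fractional drop under load = R_th/(R_th + R_L) = 113.7 / (113.7 + 443) = 0.2043.
So the output falls by 20.4 %.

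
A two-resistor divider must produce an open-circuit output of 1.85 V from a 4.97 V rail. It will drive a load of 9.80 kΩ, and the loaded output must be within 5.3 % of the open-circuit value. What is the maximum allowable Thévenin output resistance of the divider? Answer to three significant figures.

R_th ≤ 548 Ω

Loading drop = R_th/(R_th + R_L) ≤ 0.0530, so R_th ≤ R_L · ε/(1−ε) = 9.80 kΩ × 0.0530/0.9470 = 548 Ω.
(Any R1, R2 with R2/(R1+R2) = 0.372 and R1‖R2 ≤ 548 Ω will meet the spec.)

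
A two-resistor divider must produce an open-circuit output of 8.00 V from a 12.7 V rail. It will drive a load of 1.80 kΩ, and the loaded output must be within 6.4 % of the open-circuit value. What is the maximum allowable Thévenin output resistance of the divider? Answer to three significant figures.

Loading drop = R_th/(R_th + R_L) ≤ 0.0640, so R_th ≤ R_L · ε/(1−ε) = 1.80 kΩ × 0.0640/0.9360 = 123 Ω.

R_th ≤ 123 Ω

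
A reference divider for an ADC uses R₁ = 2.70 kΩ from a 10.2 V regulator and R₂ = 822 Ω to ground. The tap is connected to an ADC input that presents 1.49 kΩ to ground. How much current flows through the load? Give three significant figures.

I_L ≈ 1.12 mA

R₂‖R_L = 529.7 Ω; V_out = 10.2 × 529.7/3230 = 1.673 V.
I_L = V_out / R_L = 1.673 / 1.49 kΩ = 1.12 mA.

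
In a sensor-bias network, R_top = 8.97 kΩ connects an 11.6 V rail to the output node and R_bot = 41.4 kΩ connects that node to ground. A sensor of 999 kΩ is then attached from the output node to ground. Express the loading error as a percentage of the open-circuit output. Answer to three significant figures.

0.733 %

The divider's output (Thévenin) resistance is R_top‖R_bot = 7.373 kΩ.
Fractional drop under load = R_th/(R_th + R_L) = 7.373 / (7.373 + 999) = 0.007326.
So the output falls by 0.733 %.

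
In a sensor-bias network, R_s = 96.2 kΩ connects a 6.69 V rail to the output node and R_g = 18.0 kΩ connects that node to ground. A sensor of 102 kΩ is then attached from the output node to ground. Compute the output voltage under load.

V_out ≈ 0.918 V

The load sits in parallel with R_g: R_g‖R_L = (18.0 × 102) / (18.0 + 102) = 15.30 kΩ.
V_out = 6.69 × 15.30 / (96.2 + 15.30) = 6.69 × 15.30/111.5 = 0.918 V.
(Unloaded it would have been 1.05 V.)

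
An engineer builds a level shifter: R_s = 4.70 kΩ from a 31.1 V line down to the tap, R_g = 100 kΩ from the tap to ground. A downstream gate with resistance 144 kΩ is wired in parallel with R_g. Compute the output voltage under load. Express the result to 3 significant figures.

The load sits in parallel with R_g: R_g‖R_L = (100 × 144) / (100 + 144) = 59.02 kΩ.
V_out = 31.1 × 59.02 / (4.70 + 59.02) = 31.1 × 59.02/63.72 = 28.8 V.

V_out ≈ 28.8 V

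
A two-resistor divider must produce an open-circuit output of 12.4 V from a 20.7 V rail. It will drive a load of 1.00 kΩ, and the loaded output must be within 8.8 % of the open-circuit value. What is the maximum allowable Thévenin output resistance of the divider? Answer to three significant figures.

R_th ≤ 96.5 Ω

Loading drop = R_th/(R_th + R_L) ≤ 0.0880, so R_th ≤ R_L · ε/(1−ε) = 1.00 kΩ × 0.0880/0.9120 = 96.5 Ω.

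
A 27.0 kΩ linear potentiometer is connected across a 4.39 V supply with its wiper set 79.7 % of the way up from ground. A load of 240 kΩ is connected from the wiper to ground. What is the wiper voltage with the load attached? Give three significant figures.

The wiper splits the pot into (1−α)R = 5.481 kΩ above and αR = 21.52 kΩ below.
Lower section ‖ load = 19.75 kΩ.
V_wiper = 4.39 × 19.75/(5.481 + 19.75) = 3.44 V.

V ≈ 3.44 V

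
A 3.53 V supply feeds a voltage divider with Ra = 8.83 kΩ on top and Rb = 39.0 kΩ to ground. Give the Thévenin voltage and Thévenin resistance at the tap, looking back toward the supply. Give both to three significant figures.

V_th = 2.88 V, R_th = 7.20 kΩ

V_th is the open-circuit tap voltage: 3.53 × 39.0/(8.83 + 39.0) = 2.88 V.
With the supply zeroed, Ra and Rb appear in parallel from the tap: R_th = Ra‖Rb = (8.83 × 39.0)/47.83 = 7.20 kΩ.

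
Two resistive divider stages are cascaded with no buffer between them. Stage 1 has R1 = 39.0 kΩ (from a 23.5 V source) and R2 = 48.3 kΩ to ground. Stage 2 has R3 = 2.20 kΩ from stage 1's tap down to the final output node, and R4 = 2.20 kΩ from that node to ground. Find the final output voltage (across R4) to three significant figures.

V_out ≈ 1.10 V

Stage 2 presents R3+R4 = 4.400 kΩ as a load on stage 1's tap.
Stage 1's lower leg becomes R2‖(R3+R4) = 4.033 kΩ, so V_mid = 23.5 × 4.033/43.03 = 2.202 V.
Stage 2 is itself unloaded: V_out = V_mid × R4/(R3+R4) = 2.202 × 2.20/4.400 = 1.10 V.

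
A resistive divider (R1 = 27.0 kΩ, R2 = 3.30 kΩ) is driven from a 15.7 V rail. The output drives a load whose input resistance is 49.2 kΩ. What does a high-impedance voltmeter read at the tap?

V_out ≈ 1.61 V

The load sits in parallel with R2: R2‖R_L = (3.30 × 49.2) / (3.30 + 49.2) = 3.093 kΩ.
V_out = 15.7 × 3.093 / (27.0 + 3.093) = 15.7 × 3.093/30.09 = 1.61 V.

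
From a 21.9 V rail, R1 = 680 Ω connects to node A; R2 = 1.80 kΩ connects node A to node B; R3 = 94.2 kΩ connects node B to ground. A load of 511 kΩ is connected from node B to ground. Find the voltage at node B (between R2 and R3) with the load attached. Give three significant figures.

At node B, R3 is in parallel with the load: R3‖R_L = 79540 Ω.
Below node A the resistance is R2 + (R3‖R_L) = 81340 Ω, so V_A = 21.9 × 81340/82020 = 21.72 V.
Then V_B = V_A × (R3‖R_L)/(R2 + R3‖R_L) = 21.72 × 79540/81340 = 21.2 V.

V ≈ 21.2 V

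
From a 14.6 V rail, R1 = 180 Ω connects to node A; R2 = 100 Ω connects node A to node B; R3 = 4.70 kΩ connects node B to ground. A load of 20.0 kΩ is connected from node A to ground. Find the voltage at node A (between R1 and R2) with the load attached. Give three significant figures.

V ≈ 14.0 V

Below node A the series string R2+R3 = 4800 Ω sits in parallel with the 20000 Ω load: 3871 Ω.
V_A = 14.6 × 3871/(180 + 3871) = 14.0 V.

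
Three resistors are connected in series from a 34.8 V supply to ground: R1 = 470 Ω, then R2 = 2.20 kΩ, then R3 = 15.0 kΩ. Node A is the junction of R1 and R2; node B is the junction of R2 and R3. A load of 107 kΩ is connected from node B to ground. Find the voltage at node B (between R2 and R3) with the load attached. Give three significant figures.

At node B, R3 is in parallel with the load: R3‖R_L = 13160 Ω.
Below node A the resistance is R2 + (R3‖R_L) = 15360 Ω, so V_A = 34.8 × 15360/15830 = 33.77 V.
Then V_B = V_A × (R3‖R_L)/(R2 + R3‖R_L) = 33.77 × 13160/15360 = 28.9 V.

V ≈ 28.9 V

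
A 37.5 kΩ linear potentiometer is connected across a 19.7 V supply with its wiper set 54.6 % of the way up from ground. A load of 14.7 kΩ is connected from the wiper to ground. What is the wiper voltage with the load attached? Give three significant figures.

The wiper splits the pot into (1−α)R = 17.02 kΩ above and αR = 20.48 kΩ below.
Lower section ‖ load = 8.557 kΩ.
V_wiper = 19.7 × 8.557/(17.02 + 8.557) = 6.59 V.

V ≈ 6.59 V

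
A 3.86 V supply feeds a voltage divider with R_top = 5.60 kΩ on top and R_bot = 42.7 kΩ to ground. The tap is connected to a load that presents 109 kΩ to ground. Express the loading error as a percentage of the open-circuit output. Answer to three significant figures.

The divider's output (Thévenin) resistance is R_top‖R_bot = 4.951 kΩ.
Fractional drop under load = R_th/(R_th + R_L) = 4.951 / (4.951 + 109) = 0.04345.
So the output falls by 4.34 %.

4.34 %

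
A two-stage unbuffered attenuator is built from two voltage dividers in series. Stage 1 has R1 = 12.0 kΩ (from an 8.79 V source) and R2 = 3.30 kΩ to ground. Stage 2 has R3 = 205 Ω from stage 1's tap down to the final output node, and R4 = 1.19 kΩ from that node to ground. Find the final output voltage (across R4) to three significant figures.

V_out ≈ 0.566 V

Stage 2 presents R3+R4 = 1395 Ω as a load on stage 1's tap.
Stage 1's lower leg becomes R2‖(R3+R4) = 980.5 Ω, so V_mid = 8.79 × 980.5/12980 = 0.6640 V.
Stage 2 is itself unloaded: V_out = V_mid × R4/(R3+R4) = 0.6640 × 1190/1395 = 0.566 V.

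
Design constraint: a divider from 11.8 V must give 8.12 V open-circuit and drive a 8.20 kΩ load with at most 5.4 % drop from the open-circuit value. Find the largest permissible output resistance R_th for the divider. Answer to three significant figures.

R_th ≤ 468 Ω

Loading drop = R_th/(R_th + R_L) ≤ 0.0540, so R_th ≤ R_L · ε/(1−ε) = 8.20 kΩ × 0.0540/0.9460 = 468 Ω.
(Any R1, R2 with R2/(R1+R2) = 0.688 and R1‖R2 ≤ 468 Ω will meet the spec.)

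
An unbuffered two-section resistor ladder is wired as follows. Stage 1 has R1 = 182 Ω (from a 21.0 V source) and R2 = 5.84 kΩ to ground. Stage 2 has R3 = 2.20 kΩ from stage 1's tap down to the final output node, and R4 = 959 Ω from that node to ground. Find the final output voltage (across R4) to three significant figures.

V_out ≈ 5.86 V

Stage 2 presents R3+R4 = 3159 Ω as a load on stage 1's tap.
Stage 1's lower leg becomes R2‖(R3+R4) = 2050 Ω, so V_mid = 21.0 × 2050/2232 = 19.29 V.
Stage 2 is itself unloaded: V_out = V_mid × R4/(R3+R4) = 19.29 × 959/3159 = 5.86 V.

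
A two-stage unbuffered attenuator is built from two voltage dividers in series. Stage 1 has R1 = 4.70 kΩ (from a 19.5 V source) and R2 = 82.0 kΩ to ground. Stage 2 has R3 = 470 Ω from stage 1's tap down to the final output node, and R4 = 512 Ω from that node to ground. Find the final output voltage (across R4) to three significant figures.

Stage 2 presents R3+R4 = 982.0 Ω as a load on stage 1's tap.
Stage 1's lower leg becomes R2‖(R3+R4) = 970.4 Ω, so V_mid = 19.5 × 970.4/5670 = 3.337 V.
Stage 2 is itself unloaded: V_out = V_mid × R4/(R3+R4) = 3.337 × 512/982.0 = 1.74 V.

V_out ≈ 1.74 V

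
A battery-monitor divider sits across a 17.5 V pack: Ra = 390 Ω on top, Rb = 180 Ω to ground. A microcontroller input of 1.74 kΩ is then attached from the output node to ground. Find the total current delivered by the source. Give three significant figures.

Rb‖R_L = 163.1 Ω, so the source sees Ra + Rb‖R_L = 553.1 Ω.
I = 17.5 V / 553.1 Ω = 31.6 mA.

I ≈ 31.6 mA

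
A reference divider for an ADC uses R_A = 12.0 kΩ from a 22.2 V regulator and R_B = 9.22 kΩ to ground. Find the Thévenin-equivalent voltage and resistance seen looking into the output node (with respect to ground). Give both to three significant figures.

V_th is the open-circuit tap voltage: 22.2 × 9.22/(12.0 + 9.22) = 9.65 V.
With the supply zeroed, R_A and R_B appear in parallel from the tap: R_th = R_A‖R_B = (12.0 × 9.22)/21.22 = 5.21 kΩ.

V_th = 9.65 V, R_th = 5.21 kΩ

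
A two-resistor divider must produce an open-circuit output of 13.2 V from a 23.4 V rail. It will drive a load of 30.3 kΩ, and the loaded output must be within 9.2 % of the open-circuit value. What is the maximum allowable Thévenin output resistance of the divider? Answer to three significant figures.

Loading drop = R_th/(R_th + R_L) ≤ 0.0920, so R_th ≤ R_L · ε/(1−ε) = 30.3 kΩ × 0.0920/0.9080 = 3.07 kΩ.
(Any R1, R2 with R2/(R1+R2) = 0.564 and R1‖R2 ≤ 3.07 kΩ will meet the spec.)

R_th ≤ 3.07 kΩ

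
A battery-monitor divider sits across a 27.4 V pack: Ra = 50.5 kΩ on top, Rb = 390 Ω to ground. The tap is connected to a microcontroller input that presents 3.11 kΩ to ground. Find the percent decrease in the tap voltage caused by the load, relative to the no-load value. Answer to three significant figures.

The divider's output (Thévenin) resistance is Ra‖Rb = 387.0 Ω.
Fractional drop under load = R_th/(R_th + R_L) = 387.0 / (387.0 + 3110) = 0.1107.
So the output falls by 11.1 %.

11.1 %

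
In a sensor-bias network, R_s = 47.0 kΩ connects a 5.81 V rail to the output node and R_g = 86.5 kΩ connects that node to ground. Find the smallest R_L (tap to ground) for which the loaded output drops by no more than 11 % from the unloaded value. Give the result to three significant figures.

Output resistance R_th = R_s‖R_g = (47.0 × 86.5)/133.5 = 30.45 kΩ.
The fractional drop is R_th/(R_th + R_L); requiring this ≤ 0.110 gives R_L ≥ R_th(1/0.110 − 1) = 30.45 × 8.091 = 246 kΩ.

R_L(min) ≈ 246 kΩ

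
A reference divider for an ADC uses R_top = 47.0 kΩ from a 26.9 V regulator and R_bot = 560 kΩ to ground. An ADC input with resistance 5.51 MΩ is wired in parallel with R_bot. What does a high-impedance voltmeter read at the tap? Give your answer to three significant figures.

V_out ≈ 24.6 V

The load sits in parallel with R_bot: R_bot‖R_L = (560 × 5510) / (560 + 5510) = 508.3 kΩ.
V_out = 26.9 × 508.3 / (47.0 + 508.3) = 26.9 × 508.3/555.3 = 24.6 V.
(Unloaded it would have been 24.8 V.)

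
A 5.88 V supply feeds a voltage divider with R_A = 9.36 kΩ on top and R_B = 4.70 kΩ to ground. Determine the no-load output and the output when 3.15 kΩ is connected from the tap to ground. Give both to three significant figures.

Unloaded: 1.97 V; loaded: 0.986 V

Open-circuit: V = 5.88 × 4.70/(9.36 + 4.70) = 1.97 V.
With the load, R_B becomes R_B‖R_L = 1.886 kΩ, so V = 5.88 × 1.886/11.25 = 0.986 V.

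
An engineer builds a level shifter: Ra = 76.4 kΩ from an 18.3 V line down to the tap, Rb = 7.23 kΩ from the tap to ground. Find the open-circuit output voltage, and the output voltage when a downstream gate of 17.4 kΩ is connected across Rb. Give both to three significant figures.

Unloaded: 1.58 V; loaded: 1.15 V

Open-circuit: V = 18.3 × 7.23/(76.4 + 7.23) = 1.58 V.
With the load, Rb becomes Rb‖R_L = 5.108 kΩ, so V = 18.3 × 5.108/81.51 = 1.15 V.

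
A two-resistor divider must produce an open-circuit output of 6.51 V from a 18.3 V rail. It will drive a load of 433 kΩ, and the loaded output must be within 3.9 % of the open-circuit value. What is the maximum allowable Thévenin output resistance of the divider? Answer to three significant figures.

Loading drop = R_th/(R_th + R_L) ≤ 0.0390, so R_th ≤ R_L · ε/(1−ε) = 433 kΩ × 0.0390/0.9610 = 17.6 kΩ.

R_th ≤ 17.6 kΩ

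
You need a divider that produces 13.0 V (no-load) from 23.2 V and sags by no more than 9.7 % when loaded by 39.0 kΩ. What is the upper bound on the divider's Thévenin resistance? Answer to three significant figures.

R_th ≤ 4.19 kΩ

Loading drop = R_th/(R_th + R_L) ≤ 0.0970, so R_th ≤ R_L · ε/(1−ε) = 39.0 kΩ × 0.0970/0.9030 = 4.19 kΩ.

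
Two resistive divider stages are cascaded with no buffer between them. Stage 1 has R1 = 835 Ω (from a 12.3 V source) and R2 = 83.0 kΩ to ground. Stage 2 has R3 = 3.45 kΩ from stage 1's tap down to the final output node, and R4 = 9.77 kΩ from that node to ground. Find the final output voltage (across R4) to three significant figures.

Stage 2 presents R3+R4 = 13220 Ω as a load on stage 1's tap.
Stage 1's lower leg becomes R2‖(R3+R4) = 11400 Ω, so V_mid = 12.3 × 11400/12240 = 11.46 V.
Stage 2 is itself unloaded: V_out = V_mid × R4/(R3+R4) = 11.46 × 9770/13220 = 8.47 V.

V_out ≈ 8.47 V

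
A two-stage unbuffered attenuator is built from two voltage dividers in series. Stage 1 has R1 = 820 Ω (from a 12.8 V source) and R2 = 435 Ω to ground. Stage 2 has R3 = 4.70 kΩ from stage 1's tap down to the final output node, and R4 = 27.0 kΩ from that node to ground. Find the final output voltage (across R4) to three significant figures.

V_out ≈ 3.75 V

Stage 2 presents R3+R4 = 31700 Ω as a load on stage 1's tap.
Stage 1's lower leg becomes R2‖(R3+R4) = 429.1 Ω, so V_mid = 12.8 × 429.1/1249 = 4.397 V.
Stage 2 is itself unloaded: V_out = V_mid × R4/(R3+R4) = 4.397 × 27000/31700 = 3.75 V.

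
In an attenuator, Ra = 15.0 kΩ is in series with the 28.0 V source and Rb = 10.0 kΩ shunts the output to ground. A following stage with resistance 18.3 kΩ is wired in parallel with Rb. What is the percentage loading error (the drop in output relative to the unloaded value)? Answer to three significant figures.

24.7 %

The divider's output (Thévenin) resistance is Ra‖Rb = 6.000 kΩ.
Fractional drop under load = R_th/(R_th + R_L) = 6.000 / (6.000 + 18.3) = 0.2469.
So the output falls by 24.7 %.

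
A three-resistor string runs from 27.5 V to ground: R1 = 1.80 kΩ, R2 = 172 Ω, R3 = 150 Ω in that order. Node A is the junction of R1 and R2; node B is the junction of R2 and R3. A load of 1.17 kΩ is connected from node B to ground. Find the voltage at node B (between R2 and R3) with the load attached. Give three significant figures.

At node B, R3 is in parallel with the load: R3‖R_L = 133.0 Ω.
Below node A the resistance is R2 + (R3‖R_L) = 305.0 Ω, so V_A = 27.5 × 305.0/2105 = 3.984 V.
Then V_B = V_A × (R3‖R_L)/(R2 + R3‖R_L) = 3.984 × 133.0/305.0 = 1.74 V.

V ≈ 1.74 V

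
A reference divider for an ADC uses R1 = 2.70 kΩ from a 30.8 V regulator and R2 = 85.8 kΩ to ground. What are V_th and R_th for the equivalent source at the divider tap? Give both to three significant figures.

V_th is the open-circuit tap voltage: 30.8 × 85.8/(2.70 + 85.8) = 29.9 V.
With the supply zeroed, R1 and R2 appear in parallel from the tap: R_th = R1‖R2 = (2.70 × 85.8)/88.50 = 2.62 kΩ.

V_th = 29.9 V, R_th = 2.62 kΩ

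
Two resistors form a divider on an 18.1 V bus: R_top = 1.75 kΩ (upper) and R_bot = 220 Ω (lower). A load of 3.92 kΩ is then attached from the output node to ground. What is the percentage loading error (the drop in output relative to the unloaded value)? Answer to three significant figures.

The divider's output (Thévenin) resistance is R_top‖R_bot = 195.4 Ω.
Fractional drop under load = R_th/(R_th + R_L) = 195.4 / (195.4 + 3920) = 0.04749.
So the output falls by 4.75 %.

4.75 %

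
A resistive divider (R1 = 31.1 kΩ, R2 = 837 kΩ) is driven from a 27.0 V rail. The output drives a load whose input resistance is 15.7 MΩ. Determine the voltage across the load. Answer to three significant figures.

V_out ≈ 26.0 V

The load sits in parallel with R2: R2‖R_L = (837 × 15700) / (837 + 15700) = 794.6 kΩ.
V_out = 27.0 × 794.6 / (31.1 + 794.6) = 27.0 × 794.6/825.7 = 26.0 V.
(Unloaded it would have been 26.0 V.)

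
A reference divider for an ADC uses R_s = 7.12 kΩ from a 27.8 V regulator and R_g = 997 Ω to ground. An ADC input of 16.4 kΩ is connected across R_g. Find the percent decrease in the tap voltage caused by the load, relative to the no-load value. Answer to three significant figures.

The divider's output (Thévenin) resistance is R_s‖R_g = 874.5 Ω.
Fractional drop under load = R_th/(R_th + R_L) = 874.5 / (874.5 + 16400) = 0.05063.
So the output falls by 5.06 %.

5.06 %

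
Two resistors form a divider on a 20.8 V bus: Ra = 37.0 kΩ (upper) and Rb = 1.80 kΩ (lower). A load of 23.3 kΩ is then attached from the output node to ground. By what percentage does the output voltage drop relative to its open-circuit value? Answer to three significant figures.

The divider's output (Thévenin) resistance is Ra‖Rb = 1.716 kΩ.
Fractional drop under load = R_th/(R_th + R_L) = 1.716 / (1.716 + 23.3) = 0.06861.
So the output falls by 6.86 %.

6.86 %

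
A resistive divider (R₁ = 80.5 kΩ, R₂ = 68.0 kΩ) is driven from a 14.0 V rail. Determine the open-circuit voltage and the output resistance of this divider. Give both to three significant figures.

V_th is the open-circuit tap voltage: 14.0 × 68.0/(80.5 + 68.0) = 6.41 V.
With the supply zeroed, R₁ and R₂ appear in parallel from the tap: R_th = R₁‖R₂ = (80.5 × 68.0)/148.5 = 36.9 kΩ.

V_th = 6.41 V, R_th = 36.9 kΩ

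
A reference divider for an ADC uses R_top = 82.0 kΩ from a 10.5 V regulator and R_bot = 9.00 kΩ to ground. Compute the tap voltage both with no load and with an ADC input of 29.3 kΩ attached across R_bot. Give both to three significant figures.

Unloaded: 1.04 V; loaded: 0.813 V

Open-circuit: V = 10.5 × 9.00/(82.0 + 9.00) = 1.04 V.
With the load, R_bot becomes R_bot‖R_L = 6.885 kΩ, so V = 10.5 × 6.885/88.89 = 0.813 V.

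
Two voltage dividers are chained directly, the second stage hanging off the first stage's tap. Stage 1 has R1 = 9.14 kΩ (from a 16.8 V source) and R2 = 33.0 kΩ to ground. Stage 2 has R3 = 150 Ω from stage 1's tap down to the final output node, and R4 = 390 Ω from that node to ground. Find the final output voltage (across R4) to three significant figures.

V_out ≈ 0.667 V

Stage 2 presents R3+R4 = 540.0 Ω as a load on stage 1's tap.
Stage 1's lower leg becomes R2‖(R3+R4) = 531.3 Ω, so V_mid = 16.8 × 531.3/9671 = 0.9229 V.
Stage 2 is itself unloaded: V_out = V_mid × R4/(R3+R4) = 0.9229 × 390/540.0 = 0.667 V.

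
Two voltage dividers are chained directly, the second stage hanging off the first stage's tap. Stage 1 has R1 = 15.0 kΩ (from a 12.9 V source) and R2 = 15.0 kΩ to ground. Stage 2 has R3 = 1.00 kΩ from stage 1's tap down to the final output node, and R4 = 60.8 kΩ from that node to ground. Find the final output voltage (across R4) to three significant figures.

V_out ≈ 5.66 V

Stage 2 presents R3+R4 = 61.80 kΩ as a load on stage 1's tap.
Stage 1's lower leg becomes R2‖(R3+R4) = 12.07 kΩ, so V_mid = 12.9 × 12.07/27.07 = 5.752 V.
Stage 2 is itself unloaded: V_out = V_mid × R4/(R3+R4) = 5.752 × 60.8/61.80 = 5.66 V.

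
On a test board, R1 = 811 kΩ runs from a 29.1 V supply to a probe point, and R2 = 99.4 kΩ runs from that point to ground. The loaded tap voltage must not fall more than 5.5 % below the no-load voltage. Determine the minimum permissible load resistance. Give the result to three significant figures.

Output resistance R_th = R1‖R2 = (811 × 99.4)/910.4 = 88.55 kΩ.
The fractional drop is R_th/(R_th + R_L); requiring this ≤ 0.0550 gives R_L ≥ R_th(1/0.0550 − 1) = 88.55 × 17.18 = 1.52 MΩ.

R_L(min) ≈ 1.52 MΩ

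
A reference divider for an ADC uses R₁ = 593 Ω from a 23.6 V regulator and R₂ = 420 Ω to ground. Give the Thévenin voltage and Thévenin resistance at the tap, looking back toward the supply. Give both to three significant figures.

V_th is the open-circuit tap voltage: 23.6 × 420/(593 + 420) = 9.78 V.
With the supply zeroed, R₁ and R₂ appear in parallel from the tap: R_th = R₁‖R₂ = (593 × 420)/1013 = 246 Ω.

V_th = 9.78 V, R_th = 246 Ω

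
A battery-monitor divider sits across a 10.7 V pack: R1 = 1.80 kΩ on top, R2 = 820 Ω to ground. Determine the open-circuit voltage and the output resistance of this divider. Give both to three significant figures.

V_th is the open-circuit tap voltage: 10.7 × 820/(1800 + 820) = 3.35 V.
With the supply zeroed, R1 and R2 appear in parallel from the tap: R_th = R1‖R2 = (1800 × 820)/2620 = 563 Ω.

V_th = 3.35 V, R_th = 563 Ω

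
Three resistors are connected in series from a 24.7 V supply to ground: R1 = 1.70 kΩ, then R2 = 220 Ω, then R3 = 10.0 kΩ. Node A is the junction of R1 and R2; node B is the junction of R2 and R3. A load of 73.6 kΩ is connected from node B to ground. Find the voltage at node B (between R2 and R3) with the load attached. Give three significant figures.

V ≈ 20.3 V

At node B, R3 is in parallel with the load: R3‖R_L = 8804 Ω.
Below node A the resistance is R2 + (R3‖R_L) = 9024 Ω, so V_A = 24.7 × 9024/10720 = 20.78 V.
Then V_B = V_A × (R3‖R_L)/(R2 + R3‖R_L) = 20.78 × 8804/9024 = 20.3 V.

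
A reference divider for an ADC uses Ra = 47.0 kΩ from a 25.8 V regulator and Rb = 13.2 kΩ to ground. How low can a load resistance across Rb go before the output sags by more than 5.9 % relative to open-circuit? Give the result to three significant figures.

Output resistance R_th = Ra‖Rb = (47.0 × 13.2)/60.20 = 10.31 kΩ.
The fractional drop is R_th/(R_th + R_L); requiring this ≤ 0.0590 gives R_L ≥ R_th(1/0.0590 − 1) = 10.31 × 15.95 = 164 kΩ.

R_L(min) ≈ 164 kΩ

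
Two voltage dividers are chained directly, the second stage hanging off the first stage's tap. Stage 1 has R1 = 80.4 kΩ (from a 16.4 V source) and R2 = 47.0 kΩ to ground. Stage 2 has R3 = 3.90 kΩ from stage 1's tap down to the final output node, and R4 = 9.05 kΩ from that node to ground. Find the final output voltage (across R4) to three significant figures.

V_out ≈ 1.28 V

Stage 2 presents R3+R4 = 12.95 kΩ as a load on stage 1's tap.
Stage 1's lower leg becomes R2‖(R3+R4) = 10.15 kΩ, so V_mid = 16.4 × 10.15/90.55 = 1.839 V.
Stage 2 is itself unloaded: V_out = V_mid × R4/(R3+R4) = 1.839 × 9.05/12.95 = 1.28 V.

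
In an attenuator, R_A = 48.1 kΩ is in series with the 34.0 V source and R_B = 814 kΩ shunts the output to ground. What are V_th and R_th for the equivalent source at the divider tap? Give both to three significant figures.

V_th = 32.1 V, R_th = 45.4 kΩ

V_th is the open-circuit tap voltage: 34.0 × 814/(48.1 + 814) = 32.1 V.
With the supply zeroed, R_A and R_B appear in parallel from the tap: R_th = R_A‖R_B = (48.1 × 814)/862.1 = 45.4 kΩ.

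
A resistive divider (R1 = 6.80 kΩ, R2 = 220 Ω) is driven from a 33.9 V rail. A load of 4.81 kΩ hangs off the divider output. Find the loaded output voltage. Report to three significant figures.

The load sits in parallel with R2: R2‖R_L = (220 × 4810) / (220 + 4810) = 210.4 Ω.
V_out = 33.9 × 210.4 / (6800 + 210.4) = 33.9 × 210.4/7010 = 1.02 V.

V_out ≈ 1.02 V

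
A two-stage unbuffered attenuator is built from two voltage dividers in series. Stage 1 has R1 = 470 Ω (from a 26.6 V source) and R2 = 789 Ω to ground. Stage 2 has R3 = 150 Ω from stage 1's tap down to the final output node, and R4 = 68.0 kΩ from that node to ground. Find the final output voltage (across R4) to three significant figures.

V_out ≈ 16.6 V

Stage 2 presents R3+R4 = 68150 Ω as a load on stage 1's tap.
Stage 1's lower leg becomes R2‖(R3+R4) = 780.0 Ω, so V_mid = 26.6 × 780.0/1250 = 16.60 V.
Stage 2 is itself unloaded: V_out = V_mid × R4/(R3+R4) = 16.60 × 68000/68150 = 16.6 V.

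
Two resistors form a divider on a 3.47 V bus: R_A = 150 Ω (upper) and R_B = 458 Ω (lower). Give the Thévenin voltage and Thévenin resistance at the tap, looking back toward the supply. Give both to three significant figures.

V_th = 2.61 V, R_th = 113 Ω

V_th is the open-circuit tap voltage: 3.47 × 458/(150 + 458) = 2.61 V.
With the supply zeroed, R_A and R_B appear in parallel from the tap: R_th = R_A‖R_B = (150 × 458)/608.0 = 113 Ω.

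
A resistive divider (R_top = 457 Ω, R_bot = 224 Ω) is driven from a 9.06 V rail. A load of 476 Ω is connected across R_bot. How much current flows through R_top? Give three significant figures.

I ≈ 14.9 mA

R_bot‖R_L = 152.3 Ω, so the source sees R_top + R_bot‖R_L = 609.3 Ω.
I = 9.06 V / 609.3 Ω = 14.9 mA.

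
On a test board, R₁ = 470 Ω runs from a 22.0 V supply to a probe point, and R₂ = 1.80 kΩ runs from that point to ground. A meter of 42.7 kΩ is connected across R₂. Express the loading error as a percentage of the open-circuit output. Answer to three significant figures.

The divider's output (Thévenin) resistance is R₁‖R₂ = 372.7 Ω.
Fractional drop under load = R_th/(R_th + R_L) = 372.7 / (372.7 + 42700) = 0.008653.
So the output falls by 0.865 %.

0.865 %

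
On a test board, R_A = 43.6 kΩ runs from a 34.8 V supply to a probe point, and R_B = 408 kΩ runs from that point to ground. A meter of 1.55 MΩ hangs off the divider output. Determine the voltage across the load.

The load sits in parallel with R_B: R_B‖R_L = (408 × 1550) / (408 + 1550) = 323.0 kΩ.
V_out = 34.8 × 323.0 / (43.6 + 323.0) = 34.8 × 323.0/366.6 = 30.7 V.

V_out ≈ 30.7 V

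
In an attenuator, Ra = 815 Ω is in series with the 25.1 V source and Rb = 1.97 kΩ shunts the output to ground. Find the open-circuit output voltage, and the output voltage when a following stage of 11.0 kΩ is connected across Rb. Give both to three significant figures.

Open-circuit: V = 25.1 × 1970/(815 + 1970) = 17.8 V.
With the load, Rb becomes Rb‖R_L = 1671 Ω, so V = 25.1 × 1671/2486 = 16.9 V.

Unloaded: 17.8 V; loaded: 16.9 V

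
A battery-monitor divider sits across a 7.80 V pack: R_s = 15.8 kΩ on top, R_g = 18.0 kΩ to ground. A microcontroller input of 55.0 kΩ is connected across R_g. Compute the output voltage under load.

The load sits in parallel with R_g: R_g‖R_L = (18.0 × 55.0) / (18.0 + 55.0) = 13.56 kΩ.
V_out = 7.80 × 13.56 / (15.8 + 13.56) = 7.80 × 13.56/29.36 = 3.60 V.
(Unloaded it would have been 4.15 V.)

V_out ≈ 3.60 V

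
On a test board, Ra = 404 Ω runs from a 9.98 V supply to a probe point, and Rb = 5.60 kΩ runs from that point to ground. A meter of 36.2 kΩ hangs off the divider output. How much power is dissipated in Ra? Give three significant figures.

P ≈ 1.46 mW

Total resistance from the source is Ra + (Rb‖R_L) = 5254 Ω, so I = 9.98/5254 Ω = 1.900 mA.
P = I²·Ra = (1.900 mA)² × 404 Ω = 1.46 mW.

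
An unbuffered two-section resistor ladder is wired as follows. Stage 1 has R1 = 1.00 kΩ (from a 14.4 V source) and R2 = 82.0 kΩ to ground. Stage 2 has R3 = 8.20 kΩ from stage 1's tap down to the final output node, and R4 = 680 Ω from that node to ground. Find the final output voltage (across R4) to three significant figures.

Stage 2 presents R3+R4 = 8880 Ω as a load on stage 1's tap.
Stage 1's lower leg becomes R2‖(R3+R4) = 8012 Ω, so V_mid = 14.4 × 8012/9012 = 12.80 V.
Stage 2 is itself unloaded: V_out = V_mid × R4/(R3+R4) = 12.80 × 680/8880 = 0.980 V.

V_out ≈ 0.980 V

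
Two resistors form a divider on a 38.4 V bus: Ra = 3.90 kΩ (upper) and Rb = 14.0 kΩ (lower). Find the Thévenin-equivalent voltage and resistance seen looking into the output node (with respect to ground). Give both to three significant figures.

V_th is the open-circuit tap voltage: 38.4 × 14.0/(3.90 + 14.0) = 30.0 V.
With the supply zeroed, Ra and Rb appear in parallel from the tap: R_th = Ra‖Rb = (3.90 × 14.0)/17.90 = 3.05 kΩ.

V_th = 30.0 V, R_th = 3.05 kΩ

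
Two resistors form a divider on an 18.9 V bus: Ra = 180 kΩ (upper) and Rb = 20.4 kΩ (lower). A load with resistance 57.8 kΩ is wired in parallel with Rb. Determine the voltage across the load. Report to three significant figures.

V_out ≈ 1.46 V

The load sits in parallel with Rb: Rb‖R_L = (20.4 × 57.8) / (20.4 + 57.8) = 15.08 kΩ.
V_out = 18.9 × 15.08 / (180 + 15.08) = 18.9 × 15.08/195.1 = 1.46 V.
(Unloaded it would have been 1.92 V.)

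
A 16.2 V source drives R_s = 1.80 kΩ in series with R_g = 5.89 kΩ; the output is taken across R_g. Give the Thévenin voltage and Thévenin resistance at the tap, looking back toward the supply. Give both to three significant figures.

V_th = 12.4 V, R_th = 1.38 kΩ

V_th is the open-circuit tap voltage: 16.2 × 5.89/(1.80 + 5.89) = 12.4 V.
With the supply zeroed, R_s and R_g appear in parallel from the tap: R_th = R_s‖R_g = (1.80 × 5.89)/7.690 = 1.38 kΩ.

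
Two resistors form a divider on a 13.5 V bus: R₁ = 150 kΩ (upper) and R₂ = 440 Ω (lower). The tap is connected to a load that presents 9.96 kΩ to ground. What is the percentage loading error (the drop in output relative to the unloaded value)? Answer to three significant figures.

The divider's output (Thévenin) resistance is R₁‖R₂ = 438.7 Ω.
Fractional drop under load = R_th/(R_th + R_L) = 438.7 / (438.7 + 9960) = 0.04219.
So the output falls by 4.22 %.

4.22 %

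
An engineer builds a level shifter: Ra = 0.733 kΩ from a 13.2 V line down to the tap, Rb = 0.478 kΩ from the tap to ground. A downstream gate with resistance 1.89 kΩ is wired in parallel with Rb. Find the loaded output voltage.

V_out ≈ 4.52 V

The load sits in parallel with Rb: Rb‖R_L = (478 × 1890) / (478 + 1890) = 381.5 Ω.
V_out = 13.2 × 381.5 / (733 + 381.5) = 13.2 × 381.5/1115 = 4.52 V.
(Unloaded it would have been 5.21 V.)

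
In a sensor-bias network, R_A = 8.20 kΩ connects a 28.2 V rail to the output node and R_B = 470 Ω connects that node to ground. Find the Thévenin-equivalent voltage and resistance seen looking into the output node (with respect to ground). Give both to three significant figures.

V_th = 1.53 V, R_th = 445 Ω

V_th is the open-circuit tap voltage: 28.2 × 470/(8200 + 470) = 1.53 V.
With the supply zeroed, R_A and R_B appear in parallel from the tap: R_th = R_A‖R_B = (8200 × 470)/8670 = 445 Ω.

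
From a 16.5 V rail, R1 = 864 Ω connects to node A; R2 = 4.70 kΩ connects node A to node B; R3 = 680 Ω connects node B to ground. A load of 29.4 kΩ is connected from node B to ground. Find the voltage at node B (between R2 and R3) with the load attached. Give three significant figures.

V ≈ 1.76 V

At node B, R3 is in parallel with the load: R3‖R_L = 664.6 Ω.
Below node A the resistance is R2 + (R3‖R_L) = 5365 Ω, so V_A = 16.5 × 5365/6229 = 14.21 V.
Then V_B = V_A × (R3‖R_L)/(R2 + R3‖R_L) = 14.21 × 664.6/5365 = 1.76 V.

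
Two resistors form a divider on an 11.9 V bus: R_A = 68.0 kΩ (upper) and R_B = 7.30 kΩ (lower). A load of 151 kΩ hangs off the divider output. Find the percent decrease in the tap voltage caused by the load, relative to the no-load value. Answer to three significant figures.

The divider's output (Thévenin) resistance is R_A‖R_B = 6.592 kΩ.
Fractional drop under load = R_th/(R_th + R_L) = 6.592 / (6.592 + 151) = 0.04183.
So the output falls by 4.18 %.

4.18 %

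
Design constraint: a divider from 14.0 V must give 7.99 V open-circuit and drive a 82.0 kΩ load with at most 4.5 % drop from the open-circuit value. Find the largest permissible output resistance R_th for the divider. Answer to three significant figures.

R_th ≤ 3.86 kΩ

Loading drop = R_th/(R_th + R_L) ≤ 0.0450, so R_th ≤ R_L · ε/(1−ε) = 82.0 kΩ × 0.0450/0.9550 = 3.86 kΩ.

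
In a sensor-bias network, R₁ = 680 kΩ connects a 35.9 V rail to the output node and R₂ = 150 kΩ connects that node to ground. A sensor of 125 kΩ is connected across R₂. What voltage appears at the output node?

The load sits in parallel with R₂: R₂‖R_L = (150 × 125) / (150 + 125) = 68.18 kΩ.
V_out = 35.9 × 68.18 / (680 + 68.18) = 35.9 × 68.18/748.2 = 3.27 V.

V_out ≈ 3.27 V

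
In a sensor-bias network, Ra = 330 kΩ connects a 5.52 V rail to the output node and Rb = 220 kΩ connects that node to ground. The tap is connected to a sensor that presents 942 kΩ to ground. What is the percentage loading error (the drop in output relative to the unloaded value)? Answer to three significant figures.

The divider's output (Thévenin) resistance is Ra‖Rb = 132.0 kΩ.
Fractional drop under load = R_th/(R_th + R_L) = 132.0 / (132.0 + 942) = 0.1229.
So the output falls by 12.3 %.

12.3 %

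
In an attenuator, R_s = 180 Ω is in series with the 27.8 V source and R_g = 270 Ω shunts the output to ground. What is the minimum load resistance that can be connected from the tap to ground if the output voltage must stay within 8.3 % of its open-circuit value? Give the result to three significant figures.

R_L(min) ≈ 1.19 kΩ

Output resistance R_th = R_s‖R_g = (180 × 270)/450.0 = 108.0 Ω.
The fractional drop is R_th/(R_th + R_L); requiring this ≤ 0.0830 gives R_L ≥ R_th(1/0.0830 − 1) = 108.0 × 11.05 = 1.19 kΩ.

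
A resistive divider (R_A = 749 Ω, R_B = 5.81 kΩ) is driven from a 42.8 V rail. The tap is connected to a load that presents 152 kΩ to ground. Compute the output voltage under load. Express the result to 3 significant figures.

The load sits in parallel with R_B: R_B‖R_L = (5810 × 152000) / (5810 + 152000) = 5596 Ω.
V_out = 42.8 × 5596 / (749 + 5596) = 42.8 × 5596/6345 = 37.7 V.
(Unloaded it would have been 37.9 V.)

V_out ≈ 37.7 V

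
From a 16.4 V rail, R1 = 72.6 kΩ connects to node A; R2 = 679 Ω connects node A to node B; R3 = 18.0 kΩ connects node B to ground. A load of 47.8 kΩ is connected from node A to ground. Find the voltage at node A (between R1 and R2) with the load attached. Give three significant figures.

V ≈ 2.56 V

Below node A the series string R2+R3 = 18680 Ω sits in parallel with the 47800 Ω load: 13430 Ω.
V_A = 16.4 × 13430/(72600 + 13430) = 2.56 V.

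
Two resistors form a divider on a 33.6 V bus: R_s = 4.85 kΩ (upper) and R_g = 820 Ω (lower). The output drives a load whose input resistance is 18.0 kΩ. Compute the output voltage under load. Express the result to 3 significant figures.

The load sits in parallel with R_g: R_g‖R_L = (820 × 18000) / (820 + 18000) = 784.3 Ω.
V_out = 33.6 × 784.3 / (4850 + 784.3) = 33.6 × 784.3/5634 = 4.68 V.
(Unloaded it would have been 4.86 V.)

V_out ≈ 4.68 V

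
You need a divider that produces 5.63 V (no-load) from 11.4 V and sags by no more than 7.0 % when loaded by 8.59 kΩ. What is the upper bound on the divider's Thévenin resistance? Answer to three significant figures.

R_th ≤ 647 Ω

Loading drop = R_th/(R_th + R_L) ≤ 0.0700, so R_th ≤ R_L · ε/(1−ε) = 8.59 kΩ × 0.0700/0.9300 = 647 Ω.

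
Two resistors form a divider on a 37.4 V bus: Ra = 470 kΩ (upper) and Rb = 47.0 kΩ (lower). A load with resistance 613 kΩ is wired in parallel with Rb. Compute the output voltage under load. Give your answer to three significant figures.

V_out ≈ 3.18 V

The load sits in parallel with Rb: Rb‖R_L = (47.0 × 613) / (47.0 + 613) = 43.65 kΩ.
V_out = 37.4 × 43.65 / (470 + 43.65) = 37.4 × 43.65/513.7 = 3.18 V.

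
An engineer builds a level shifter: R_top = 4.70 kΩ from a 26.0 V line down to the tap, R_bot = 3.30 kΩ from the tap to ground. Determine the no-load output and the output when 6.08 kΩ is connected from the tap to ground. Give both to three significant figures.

Unloaded: 10.7 V; loaded: 8.13 V

Open-circuit: V = 26.0 × 3.30/(4.70 + 3.30) = 10.7 V.
With the load, R_bot becomes R_bot‖R_L = 2.139 kΩ, so V = 26.0 × 2.139/6.839 = 8.13 V.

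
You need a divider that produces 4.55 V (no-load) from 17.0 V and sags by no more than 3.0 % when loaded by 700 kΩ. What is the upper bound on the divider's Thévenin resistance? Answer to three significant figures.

Loading drop = R_th/(R_th + R_L) ≤ 0.0300, so R_th ≤ R_L · ε/(1−ε) = 700 kΩ × 0.0300/0.9700 = 21.6 kΩ.
(Any R1, R2 with R2/(R1+R2) = 0.268 and R1‖R2 ≤ 21.6 kΩ will meet the spec.)

R_th ≤ 21.6 kΩ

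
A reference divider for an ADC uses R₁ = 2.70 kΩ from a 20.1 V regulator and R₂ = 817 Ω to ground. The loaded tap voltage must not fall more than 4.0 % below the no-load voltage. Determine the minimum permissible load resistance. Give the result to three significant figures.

Output resistance R_th = R₁‖R₂ = (2700 × 817)/3517 = 627.2 Ω.
The fractional drop is R_th/(R_th + R_L); requiring this ≤ 0.0400 gives R_L ≥ R_th(1/0.0400 − 1) = 627.2 × 24.00 = 15.1 kΩ.

R_L(min) ≈ 15.1 kΩ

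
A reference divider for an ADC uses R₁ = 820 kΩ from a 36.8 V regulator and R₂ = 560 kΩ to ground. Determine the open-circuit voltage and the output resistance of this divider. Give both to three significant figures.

V_th = 14.9 V, R_th = 333 kΩ

V_th is the open-circuit tap voltage: 36.8 × 560/(820 + 560) = 14.9 V.
With the supply zeroed, R₁ and R₂ appear in parallel from the tap: R_th = R₁‖R₂ = (820 × 560)/1380 = 333 kΩ.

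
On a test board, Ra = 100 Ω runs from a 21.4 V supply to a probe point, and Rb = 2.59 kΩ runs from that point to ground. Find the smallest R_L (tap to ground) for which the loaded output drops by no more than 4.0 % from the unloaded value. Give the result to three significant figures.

R_L(min) ≈ 2.31 kΩ

Output resistance R_th = Ra‖Rb = (100 × 2590)/2690 = 96.28 Ω.
The fractional drop is R_th/(R_th + R_L); requiring this ≤ 0.0400 gives R_L ≥ R_th(1/0.0400 − 1) = 96.28 × 24.00 = 2.31 kΩ.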